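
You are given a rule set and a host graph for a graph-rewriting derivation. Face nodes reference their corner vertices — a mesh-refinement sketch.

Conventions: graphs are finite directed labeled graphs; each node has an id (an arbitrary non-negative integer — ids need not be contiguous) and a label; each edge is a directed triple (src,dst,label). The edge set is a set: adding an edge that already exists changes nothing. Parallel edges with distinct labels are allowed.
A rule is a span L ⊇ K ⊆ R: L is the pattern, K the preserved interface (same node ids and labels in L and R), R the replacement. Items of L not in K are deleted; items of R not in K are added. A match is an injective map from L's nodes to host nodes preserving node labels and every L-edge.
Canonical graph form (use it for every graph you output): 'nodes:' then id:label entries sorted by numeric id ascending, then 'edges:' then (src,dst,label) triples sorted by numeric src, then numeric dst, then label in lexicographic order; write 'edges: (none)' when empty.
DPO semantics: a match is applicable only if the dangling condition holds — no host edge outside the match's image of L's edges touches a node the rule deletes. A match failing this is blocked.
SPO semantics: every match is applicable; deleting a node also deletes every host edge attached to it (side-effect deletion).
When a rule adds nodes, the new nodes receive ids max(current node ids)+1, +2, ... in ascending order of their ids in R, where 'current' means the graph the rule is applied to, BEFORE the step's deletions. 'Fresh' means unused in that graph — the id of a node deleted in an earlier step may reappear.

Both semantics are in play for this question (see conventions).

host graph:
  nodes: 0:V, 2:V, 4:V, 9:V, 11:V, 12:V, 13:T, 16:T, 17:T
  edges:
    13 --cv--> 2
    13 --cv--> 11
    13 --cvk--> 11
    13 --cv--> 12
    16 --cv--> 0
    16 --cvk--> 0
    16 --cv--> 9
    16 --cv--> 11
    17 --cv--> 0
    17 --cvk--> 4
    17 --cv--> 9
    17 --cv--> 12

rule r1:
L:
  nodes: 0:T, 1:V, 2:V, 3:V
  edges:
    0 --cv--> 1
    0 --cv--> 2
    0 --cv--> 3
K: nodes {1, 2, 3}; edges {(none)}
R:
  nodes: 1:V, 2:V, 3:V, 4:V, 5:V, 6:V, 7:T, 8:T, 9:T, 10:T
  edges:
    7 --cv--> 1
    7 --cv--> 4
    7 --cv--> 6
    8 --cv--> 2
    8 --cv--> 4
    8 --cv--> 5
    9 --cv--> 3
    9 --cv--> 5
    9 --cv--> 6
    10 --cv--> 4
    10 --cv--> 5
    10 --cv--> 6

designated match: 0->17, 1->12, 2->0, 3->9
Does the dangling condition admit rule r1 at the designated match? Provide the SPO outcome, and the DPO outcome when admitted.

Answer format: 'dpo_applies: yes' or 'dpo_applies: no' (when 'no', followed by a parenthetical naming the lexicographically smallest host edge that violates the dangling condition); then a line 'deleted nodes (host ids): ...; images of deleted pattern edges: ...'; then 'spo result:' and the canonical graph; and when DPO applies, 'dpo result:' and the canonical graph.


dpo_applies: no
(the rule deletes node 17, which keeps host edge (17,4,cvk) outside the match image — the dangling condition fails, DPO blocks; SPO proceeds and side-deletes such edges)
deleted nodes (host ids): 17; images of deleted pattern edges: (17,0,cv); (17,9,cv); (17,12,cv)
spo result:
nodes: 0:V, 2:V, 4:V, 9:V, 11:V, 12:V, 13:T, 16:T, 18:V, 19:V, 20:V, 21:T, 22:T, 23:T, 24:T
edges: (13,2,cv); (13,11,cv); (13,11,cvk); (13,12,cv); (16,0,cv); (16,0,cvk); (16,9,cv); (16,11,cv); (21,12,cv); (21,18,cv); (21,20,cv); (22,0,cv); (22,18,cv); (22,19,cv); (23,9,cv); (23,19,cv); (23,20,cv); (24,18,cv); (24,19,cv); (24,20,cv)


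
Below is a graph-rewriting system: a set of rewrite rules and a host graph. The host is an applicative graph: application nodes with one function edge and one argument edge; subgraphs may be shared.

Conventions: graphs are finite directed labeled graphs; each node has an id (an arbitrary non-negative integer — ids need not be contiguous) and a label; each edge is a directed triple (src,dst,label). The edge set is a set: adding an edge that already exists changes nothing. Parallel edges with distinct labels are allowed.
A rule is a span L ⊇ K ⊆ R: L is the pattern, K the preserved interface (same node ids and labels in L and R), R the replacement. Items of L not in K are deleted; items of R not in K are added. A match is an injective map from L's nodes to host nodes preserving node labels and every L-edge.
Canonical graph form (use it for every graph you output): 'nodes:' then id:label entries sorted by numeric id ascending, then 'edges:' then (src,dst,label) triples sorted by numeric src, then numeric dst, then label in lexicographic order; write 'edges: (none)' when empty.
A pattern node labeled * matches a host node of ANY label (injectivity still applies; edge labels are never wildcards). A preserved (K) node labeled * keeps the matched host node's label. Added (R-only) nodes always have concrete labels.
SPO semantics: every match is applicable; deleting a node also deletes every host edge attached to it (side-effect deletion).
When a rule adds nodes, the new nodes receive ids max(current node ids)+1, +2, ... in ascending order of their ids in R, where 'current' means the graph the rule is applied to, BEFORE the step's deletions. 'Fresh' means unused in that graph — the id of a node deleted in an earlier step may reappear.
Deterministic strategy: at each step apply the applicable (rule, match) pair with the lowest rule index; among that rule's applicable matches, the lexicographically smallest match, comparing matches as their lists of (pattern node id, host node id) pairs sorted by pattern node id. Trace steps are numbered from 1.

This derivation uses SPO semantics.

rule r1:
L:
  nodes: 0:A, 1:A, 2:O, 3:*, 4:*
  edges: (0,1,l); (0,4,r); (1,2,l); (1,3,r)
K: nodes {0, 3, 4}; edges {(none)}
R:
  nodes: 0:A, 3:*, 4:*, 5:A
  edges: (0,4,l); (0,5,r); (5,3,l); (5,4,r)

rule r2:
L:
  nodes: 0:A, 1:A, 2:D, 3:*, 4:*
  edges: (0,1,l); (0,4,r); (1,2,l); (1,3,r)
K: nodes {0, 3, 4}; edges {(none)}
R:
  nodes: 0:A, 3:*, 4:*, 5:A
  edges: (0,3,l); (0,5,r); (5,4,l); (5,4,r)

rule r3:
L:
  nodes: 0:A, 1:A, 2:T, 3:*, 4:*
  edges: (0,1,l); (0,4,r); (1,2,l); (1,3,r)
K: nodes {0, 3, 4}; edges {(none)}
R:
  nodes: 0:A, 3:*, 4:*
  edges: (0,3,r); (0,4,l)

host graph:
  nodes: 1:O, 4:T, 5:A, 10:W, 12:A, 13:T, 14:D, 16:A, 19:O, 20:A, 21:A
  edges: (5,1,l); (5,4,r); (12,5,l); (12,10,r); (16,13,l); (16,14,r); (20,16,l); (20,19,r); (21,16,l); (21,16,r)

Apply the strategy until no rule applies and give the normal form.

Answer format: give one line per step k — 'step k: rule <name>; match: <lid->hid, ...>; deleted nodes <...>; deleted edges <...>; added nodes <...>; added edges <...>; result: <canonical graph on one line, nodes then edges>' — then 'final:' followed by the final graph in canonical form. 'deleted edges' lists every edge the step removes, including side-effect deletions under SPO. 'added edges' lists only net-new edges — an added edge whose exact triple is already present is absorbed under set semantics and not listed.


step 1: rule r1; match: 0->12, 1->5, 2->1, 3->4, 4->10; deleted nodes 1, 5; deleted edges (5,1,l); (5,4,r); (12,5,l); (12,10,r); added nodes 22; added edges (12,10,l); (12,22,r); (22,4,l); (22,10,r); result: nodes: 4:T, 10:W, 12:A, 13:T, 14:D, 16:A, 19:O, 20:A, 21:A, 22:A edges: (12,10,l); (12,22,r); (16,13,l); (16,14,r); (20,16,l); (20,19,r); (21,16,l); (21,16,r); (22,4,l); (22,10,r)
step 2: rule r3; match: 0->20, 1->16, 2->13, 3->14, 4->19; deleted nodes 13, 16; deleted edges (16,13,l); (16,14,r); (20,16,l); (20,19,r); (21,16,l); (21,16,r); added nodes (none); added edges (20,14,r); (20,19,l); result: nodes: 4:T, 10:W, 12:A, 14:D, 19:O, 20:A, 21:A, 22:A edges: (12,10,l); (12,22,r); (20,14,r); (20,19,l); (22,4,l); (22,10,r)
final:
nodes: 4:T, 10:W, 12:A, 14:D, 19:O, 20:A, 21:A, 22:A
edges: (12,10,l); (12,22,r); (20,14,r); (20,19,l); (22,4,l); (22,10,r)


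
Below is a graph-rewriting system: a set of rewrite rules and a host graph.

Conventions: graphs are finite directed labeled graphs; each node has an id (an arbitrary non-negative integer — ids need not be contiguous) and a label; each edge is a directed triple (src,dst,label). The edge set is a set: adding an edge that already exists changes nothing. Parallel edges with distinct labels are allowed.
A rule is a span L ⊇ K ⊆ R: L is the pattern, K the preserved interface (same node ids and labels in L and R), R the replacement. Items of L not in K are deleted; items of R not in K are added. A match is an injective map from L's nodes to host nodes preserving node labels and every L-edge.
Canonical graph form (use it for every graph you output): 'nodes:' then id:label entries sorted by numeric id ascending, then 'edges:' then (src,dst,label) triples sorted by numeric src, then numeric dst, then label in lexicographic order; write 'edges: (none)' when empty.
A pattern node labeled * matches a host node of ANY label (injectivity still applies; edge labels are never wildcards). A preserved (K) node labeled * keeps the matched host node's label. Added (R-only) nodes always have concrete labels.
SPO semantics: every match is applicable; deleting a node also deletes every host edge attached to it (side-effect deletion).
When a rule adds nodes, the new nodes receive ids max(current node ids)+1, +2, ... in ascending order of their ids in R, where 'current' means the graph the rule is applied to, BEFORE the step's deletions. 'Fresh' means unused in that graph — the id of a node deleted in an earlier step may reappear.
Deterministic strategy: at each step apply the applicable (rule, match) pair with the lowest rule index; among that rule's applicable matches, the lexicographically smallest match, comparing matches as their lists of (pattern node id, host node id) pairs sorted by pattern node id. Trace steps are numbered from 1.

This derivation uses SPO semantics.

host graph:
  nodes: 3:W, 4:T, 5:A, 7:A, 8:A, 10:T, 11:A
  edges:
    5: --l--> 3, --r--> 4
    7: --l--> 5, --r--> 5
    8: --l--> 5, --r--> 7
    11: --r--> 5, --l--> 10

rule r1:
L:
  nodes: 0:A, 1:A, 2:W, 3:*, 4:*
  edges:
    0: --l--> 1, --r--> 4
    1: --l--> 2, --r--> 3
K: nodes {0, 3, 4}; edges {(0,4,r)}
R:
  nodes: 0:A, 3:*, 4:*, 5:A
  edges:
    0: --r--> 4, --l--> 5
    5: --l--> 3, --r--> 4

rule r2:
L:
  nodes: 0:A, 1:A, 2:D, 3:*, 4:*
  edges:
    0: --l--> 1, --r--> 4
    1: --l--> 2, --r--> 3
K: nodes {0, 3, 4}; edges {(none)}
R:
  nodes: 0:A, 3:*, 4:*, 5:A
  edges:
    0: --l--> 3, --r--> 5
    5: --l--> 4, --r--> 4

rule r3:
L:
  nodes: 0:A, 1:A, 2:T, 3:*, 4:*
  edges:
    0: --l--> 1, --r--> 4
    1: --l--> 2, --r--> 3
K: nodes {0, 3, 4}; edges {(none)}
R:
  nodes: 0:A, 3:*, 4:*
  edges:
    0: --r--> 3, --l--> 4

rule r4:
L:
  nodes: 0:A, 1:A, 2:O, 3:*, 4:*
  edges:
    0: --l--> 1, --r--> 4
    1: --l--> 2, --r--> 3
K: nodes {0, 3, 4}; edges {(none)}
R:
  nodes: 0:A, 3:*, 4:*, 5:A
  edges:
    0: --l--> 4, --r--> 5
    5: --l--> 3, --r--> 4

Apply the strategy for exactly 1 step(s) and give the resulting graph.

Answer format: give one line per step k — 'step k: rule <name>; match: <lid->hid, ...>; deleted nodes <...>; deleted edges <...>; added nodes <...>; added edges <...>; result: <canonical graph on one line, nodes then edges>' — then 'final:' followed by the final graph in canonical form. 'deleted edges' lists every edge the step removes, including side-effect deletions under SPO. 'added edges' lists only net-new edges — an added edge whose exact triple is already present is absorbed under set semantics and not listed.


step 1: rule r1; match: 0->8, 1->5, 2->3, 3->4, 4->7; deleted nodes 3, 5; deleted edges (5,3,l); (5,4,r); (7,5,l); (7,5,r); (8,5,l); (11,5,r); added nodes 12; added edges (8,12,l); (12,4,l); (12,7,r); result: nodes: 4:T, 7:A, 8:A, 10:T, 11:A, 12:A edges: (8,7,r); (8,12,l); (11,10,l); (12,4,l); (12,7,r)
final:
nodes: 4:T, 7:A, 8:A, 10:T, 11:A, 12:A
edges: (8,7,r); (8,12,l); (11,10,l); (12,4,l); (12,7,r)


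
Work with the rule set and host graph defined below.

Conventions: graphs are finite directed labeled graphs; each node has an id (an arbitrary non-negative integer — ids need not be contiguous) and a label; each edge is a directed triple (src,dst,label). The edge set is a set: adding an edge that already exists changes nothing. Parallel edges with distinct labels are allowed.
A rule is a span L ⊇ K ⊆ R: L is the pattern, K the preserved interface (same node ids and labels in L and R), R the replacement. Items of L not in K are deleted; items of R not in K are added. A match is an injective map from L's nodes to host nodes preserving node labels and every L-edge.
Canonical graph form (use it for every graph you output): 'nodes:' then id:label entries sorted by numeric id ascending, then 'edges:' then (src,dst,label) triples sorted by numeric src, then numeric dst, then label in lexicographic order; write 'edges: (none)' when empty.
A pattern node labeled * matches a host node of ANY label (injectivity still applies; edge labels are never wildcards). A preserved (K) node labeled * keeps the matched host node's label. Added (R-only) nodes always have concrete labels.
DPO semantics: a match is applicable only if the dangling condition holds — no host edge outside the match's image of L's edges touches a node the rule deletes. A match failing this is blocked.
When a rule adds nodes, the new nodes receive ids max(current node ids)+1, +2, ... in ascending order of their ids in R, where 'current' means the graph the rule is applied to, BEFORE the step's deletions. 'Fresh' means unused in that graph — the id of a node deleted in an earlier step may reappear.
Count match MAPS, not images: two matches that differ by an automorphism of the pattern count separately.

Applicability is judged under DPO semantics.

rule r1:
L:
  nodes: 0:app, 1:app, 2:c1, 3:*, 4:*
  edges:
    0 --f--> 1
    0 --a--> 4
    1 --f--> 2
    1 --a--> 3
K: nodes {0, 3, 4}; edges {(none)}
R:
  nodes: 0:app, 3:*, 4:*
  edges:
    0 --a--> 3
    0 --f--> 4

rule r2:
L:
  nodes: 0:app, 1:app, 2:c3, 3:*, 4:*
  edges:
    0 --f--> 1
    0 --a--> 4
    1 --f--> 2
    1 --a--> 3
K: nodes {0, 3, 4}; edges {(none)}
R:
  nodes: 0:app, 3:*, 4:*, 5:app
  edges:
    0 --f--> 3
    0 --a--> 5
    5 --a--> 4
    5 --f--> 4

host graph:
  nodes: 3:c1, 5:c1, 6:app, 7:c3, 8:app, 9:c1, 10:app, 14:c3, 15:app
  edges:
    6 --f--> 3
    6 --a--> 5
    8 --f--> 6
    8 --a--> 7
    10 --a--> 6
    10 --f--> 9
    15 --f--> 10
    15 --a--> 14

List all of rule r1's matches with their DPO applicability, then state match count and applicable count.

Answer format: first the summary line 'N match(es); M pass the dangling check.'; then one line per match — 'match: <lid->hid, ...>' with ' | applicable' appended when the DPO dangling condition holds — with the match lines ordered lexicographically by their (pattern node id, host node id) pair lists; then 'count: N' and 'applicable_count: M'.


2 match(es); 1 pass the dangling check.
match: 0->8, 1->6, 2->3, 3->5, 4->7
match: 0->15, 1->10, 2->9, 3->6, 4->14 | applicable
count: 2
applicable_count: 1


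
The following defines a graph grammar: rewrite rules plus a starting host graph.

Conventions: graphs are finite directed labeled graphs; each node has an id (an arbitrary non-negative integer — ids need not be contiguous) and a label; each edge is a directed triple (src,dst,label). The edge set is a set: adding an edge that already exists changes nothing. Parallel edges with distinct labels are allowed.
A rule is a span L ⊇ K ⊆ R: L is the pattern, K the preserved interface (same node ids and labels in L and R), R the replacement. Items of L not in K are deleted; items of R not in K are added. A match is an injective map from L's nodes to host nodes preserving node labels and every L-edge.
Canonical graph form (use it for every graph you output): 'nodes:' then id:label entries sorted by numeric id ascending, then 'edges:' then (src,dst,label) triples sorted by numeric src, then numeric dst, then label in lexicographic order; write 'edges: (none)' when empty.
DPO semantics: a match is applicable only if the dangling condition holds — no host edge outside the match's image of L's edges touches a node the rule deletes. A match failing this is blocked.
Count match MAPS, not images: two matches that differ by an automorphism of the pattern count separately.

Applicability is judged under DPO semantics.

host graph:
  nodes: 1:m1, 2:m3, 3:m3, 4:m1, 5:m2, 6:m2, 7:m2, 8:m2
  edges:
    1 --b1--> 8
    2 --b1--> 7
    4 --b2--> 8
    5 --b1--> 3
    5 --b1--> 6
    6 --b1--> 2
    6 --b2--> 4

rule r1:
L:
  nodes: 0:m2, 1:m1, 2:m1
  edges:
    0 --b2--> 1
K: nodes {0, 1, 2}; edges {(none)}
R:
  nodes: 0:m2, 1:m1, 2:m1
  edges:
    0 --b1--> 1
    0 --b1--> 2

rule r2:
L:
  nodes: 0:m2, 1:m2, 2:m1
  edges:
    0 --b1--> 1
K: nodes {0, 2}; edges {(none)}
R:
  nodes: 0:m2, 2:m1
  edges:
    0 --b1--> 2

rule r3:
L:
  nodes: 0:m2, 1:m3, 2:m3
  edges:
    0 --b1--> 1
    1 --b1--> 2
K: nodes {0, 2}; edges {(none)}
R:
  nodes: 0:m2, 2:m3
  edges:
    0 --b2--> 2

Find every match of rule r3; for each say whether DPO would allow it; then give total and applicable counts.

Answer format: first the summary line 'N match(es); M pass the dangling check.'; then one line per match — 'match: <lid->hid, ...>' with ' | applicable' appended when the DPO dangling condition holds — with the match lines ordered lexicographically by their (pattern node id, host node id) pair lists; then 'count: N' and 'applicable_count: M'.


0 match(es); 0 pass the dangling check.
count: 0
applicable_count: 0


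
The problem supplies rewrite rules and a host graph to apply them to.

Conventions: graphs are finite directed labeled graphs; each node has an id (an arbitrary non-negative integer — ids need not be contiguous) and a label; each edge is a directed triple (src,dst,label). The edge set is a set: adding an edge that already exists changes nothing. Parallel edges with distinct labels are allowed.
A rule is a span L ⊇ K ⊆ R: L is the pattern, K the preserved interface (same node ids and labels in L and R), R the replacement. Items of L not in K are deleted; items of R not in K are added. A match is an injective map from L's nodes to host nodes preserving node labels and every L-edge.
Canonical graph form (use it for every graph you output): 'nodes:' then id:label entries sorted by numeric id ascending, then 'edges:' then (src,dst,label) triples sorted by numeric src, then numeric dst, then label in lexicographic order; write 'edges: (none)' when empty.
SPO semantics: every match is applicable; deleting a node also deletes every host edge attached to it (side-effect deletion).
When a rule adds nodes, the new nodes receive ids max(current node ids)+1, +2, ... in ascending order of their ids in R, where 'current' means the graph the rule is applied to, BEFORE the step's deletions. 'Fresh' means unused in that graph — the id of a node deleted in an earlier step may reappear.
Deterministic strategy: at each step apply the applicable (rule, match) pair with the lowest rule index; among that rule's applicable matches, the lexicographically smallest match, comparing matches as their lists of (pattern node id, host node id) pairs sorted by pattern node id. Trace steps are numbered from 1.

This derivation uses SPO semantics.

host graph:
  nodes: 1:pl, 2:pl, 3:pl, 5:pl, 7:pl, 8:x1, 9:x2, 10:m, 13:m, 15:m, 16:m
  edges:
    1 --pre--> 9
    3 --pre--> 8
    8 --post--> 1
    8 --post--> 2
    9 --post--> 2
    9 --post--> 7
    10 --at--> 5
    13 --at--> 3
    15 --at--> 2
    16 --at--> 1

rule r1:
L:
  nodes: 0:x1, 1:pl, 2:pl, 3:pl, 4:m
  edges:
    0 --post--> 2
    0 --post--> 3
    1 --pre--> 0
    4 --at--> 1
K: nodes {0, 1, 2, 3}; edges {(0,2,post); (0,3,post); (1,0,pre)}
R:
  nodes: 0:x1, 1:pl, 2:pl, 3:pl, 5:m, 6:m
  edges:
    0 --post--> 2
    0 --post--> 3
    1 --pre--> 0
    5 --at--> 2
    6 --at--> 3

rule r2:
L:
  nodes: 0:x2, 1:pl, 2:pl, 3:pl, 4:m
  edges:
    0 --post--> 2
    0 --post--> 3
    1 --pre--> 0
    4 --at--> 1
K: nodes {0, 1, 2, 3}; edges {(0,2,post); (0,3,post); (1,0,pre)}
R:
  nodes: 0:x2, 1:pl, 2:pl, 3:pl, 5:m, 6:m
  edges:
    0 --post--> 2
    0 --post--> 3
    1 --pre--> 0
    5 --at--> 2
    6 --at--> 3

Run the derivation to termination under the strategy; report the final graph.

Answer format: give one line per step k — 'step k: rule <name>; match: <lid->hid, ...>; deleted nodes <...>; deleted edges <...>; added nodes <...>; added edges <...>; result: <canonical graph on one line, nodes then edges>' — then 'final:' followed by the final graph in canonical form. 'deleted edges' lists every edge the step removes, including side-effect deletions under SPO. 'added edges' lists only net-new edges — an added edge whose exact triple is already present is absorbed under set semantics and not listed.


step 1: rule r1; match: 0->8, 1->3, 2->1, 3->2, 4->13; deleted nodes 13; deleted edges (13,3,at); added nodes 17, 18; added edges (17,1,at); (18,2,at); result: nodes: 1:pl, 2:pl, 3:pl, 5:pl, 7:pl, 8:x1, 9:x2, 10:m, 15:m, 16:m, 17:m, 18:m edges: (1,9,pre); (3,8,pre); (8,1,post); (8,2,post); (9,2,post); (9,7,post); (10,5,at); (15,2,at); (16,1,at); (17,1,at); (18,2,at)
step 2: rule r2; match: 0->9, 1->1, 2->2, 3->7, 4->16; deleted nodes 16; deleted edges (16,1,at); added nodes 19, 20; added edges (19,2,at); (20,7,at); result: nodes: 1:pl, 2:pl, 3:pl, 5:pl, 7:pl, 8:x1, 9:x2, 10:m, 15:m, 17:m, 18:m, 19:m, 20:m edges: (1,9,pre); (3,8,pre); (8,1,post); (8,2,post); (9,2,post); (9,7,post); (10,5,at); (15,2,at); (17,1,at); (18,2,at); (19,2,at); (20,7,at)
step 3: rule r2; match: 0->9, 1->1, 2->2, 3->7, 4->17; deleted nodes 17; deleted edges (17,1,at); added nodes 21, 22; added edges (21,2,at); (22,7,at); result: nodes: 1:pl, 2:pl, 3:pl, 5:pl, 7:pl, 8:x1, 9:x2, 10:m, 15:m, 18:m, 19:m, 20:m, 21:m, 22:m edges: (1,9,pre); (3,8,pre); (8,1,post); (8,2,post); (9,2,post); (9,7,post); (10,5,at); (15,2,at); (18,2,at); (19,2,at); (20,7,at); (21,2,at); (22,7,at)
final:
nodes: 1:pl, 2:pl, 3:pl, 5:pl, 7:pl, 8:x1, 9:x2, 10:m, 15:m, 18:m, 19:m, 20:m, 21:m, 22:m
edges: (1,9,pre); (3,8,pre); (8,1,post); (8,2,post); (9,2,post); (9,7,post); (10,5,at); (15,2,at); (18,2,at); (19,2,at); (20,7,at); (21,2,at); (22,7,at)


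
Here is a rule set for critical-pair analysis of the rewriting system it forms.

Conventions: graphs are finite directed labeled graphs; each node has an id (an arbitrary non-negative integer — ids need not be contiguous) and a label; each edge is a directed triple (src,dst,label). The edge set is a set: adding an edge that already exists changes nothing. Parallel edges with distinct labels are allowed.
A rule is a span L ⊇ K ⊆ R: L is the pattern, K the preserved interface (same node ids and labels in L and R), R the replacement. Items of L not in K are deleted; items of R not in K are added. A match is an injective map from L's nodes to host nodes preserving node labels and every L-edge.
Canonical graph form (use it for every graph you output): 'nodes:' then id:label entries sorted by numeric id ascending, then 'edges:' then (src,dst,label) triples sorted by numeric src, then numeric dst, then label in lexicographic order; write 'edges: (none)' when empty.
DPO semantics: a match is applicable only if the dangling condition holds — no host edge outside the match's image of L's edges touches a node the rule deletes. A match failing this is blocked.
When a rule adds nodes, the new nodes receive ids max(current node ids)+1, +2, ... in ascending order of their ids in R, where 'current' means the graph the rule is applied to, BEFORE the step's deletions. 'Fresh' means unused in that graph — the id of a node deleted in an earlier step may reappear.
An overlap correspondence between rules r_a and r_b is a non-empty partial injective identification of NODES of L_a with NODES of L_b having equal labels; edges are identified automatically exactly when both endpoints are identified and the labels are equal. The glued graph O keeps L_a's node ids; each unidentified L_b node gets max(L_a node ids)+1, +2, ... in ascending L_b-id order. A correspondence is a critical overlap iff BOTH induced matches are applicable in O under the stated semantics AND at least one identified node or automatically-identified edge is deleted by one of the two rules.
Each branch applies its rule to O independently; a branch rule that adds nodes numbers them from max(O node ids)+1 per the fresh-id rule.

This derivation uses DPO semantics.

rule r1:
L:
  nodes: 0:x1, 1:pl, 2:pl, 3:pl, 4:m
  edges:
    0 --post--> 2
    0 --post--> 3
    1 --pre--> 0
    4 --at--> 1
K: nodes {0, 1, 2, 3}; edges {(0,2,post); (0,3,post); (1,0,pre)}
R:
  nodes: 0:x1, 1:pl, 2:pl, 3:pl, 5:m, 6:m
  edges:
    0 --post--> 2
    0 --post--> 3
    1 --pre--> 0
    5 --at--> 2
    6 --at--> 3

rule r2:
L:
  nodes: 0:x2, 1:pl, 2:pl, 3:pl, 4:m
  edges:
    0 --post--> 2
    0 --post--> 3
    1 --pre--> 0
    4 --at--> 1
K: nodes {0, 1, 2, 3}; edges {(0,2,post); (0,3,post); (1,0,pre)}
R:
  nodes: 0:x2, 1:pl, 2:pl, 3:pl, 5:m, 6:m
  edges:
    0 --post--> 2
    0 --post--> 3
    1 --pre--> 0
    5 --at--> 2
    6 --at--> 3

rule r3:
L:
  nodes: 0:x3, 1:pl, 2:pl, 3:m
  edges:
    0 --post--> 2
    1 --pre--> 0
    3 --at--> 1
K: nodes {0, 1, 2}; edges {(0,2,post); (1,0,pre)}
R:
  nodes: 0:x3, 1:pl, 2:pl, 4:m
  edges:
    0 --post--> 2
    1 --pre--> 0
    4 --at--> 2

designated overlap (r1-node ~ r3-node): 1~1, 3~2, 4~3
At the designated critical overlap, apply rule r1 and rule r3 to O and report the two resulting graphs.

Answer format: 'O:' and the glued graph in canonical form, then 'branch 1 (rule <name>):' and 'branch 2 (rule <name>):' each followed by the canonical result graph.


O:
nodes: 0:x1, 1:pl, 2:pl, 3:pl, 4:m, 5:x3
edges: (0,2,post); (0,3,post); (1,0,pre); (1,5,pre); (4,1,at); (5,3,post)
branch 1 (rule r1):
nodes: 0:x1, 1:pl, 2:pl, 3:pl, 5:x3, 6:m, 7:m
edges: (0,2,post); (0,3,post); (1,0,pre); (1,5,pre); (5,3,post); (6,2,at); (7,3,at)
branch 2 (rule r3):
nodes: 0:x1, 1:pl, 2:pl, 3:pl, 5:x3, 6:m
edges: (0,2,post); (0,3,post); (1,0,pre); (1,5,pre); (5,3,post); (6,3,at)


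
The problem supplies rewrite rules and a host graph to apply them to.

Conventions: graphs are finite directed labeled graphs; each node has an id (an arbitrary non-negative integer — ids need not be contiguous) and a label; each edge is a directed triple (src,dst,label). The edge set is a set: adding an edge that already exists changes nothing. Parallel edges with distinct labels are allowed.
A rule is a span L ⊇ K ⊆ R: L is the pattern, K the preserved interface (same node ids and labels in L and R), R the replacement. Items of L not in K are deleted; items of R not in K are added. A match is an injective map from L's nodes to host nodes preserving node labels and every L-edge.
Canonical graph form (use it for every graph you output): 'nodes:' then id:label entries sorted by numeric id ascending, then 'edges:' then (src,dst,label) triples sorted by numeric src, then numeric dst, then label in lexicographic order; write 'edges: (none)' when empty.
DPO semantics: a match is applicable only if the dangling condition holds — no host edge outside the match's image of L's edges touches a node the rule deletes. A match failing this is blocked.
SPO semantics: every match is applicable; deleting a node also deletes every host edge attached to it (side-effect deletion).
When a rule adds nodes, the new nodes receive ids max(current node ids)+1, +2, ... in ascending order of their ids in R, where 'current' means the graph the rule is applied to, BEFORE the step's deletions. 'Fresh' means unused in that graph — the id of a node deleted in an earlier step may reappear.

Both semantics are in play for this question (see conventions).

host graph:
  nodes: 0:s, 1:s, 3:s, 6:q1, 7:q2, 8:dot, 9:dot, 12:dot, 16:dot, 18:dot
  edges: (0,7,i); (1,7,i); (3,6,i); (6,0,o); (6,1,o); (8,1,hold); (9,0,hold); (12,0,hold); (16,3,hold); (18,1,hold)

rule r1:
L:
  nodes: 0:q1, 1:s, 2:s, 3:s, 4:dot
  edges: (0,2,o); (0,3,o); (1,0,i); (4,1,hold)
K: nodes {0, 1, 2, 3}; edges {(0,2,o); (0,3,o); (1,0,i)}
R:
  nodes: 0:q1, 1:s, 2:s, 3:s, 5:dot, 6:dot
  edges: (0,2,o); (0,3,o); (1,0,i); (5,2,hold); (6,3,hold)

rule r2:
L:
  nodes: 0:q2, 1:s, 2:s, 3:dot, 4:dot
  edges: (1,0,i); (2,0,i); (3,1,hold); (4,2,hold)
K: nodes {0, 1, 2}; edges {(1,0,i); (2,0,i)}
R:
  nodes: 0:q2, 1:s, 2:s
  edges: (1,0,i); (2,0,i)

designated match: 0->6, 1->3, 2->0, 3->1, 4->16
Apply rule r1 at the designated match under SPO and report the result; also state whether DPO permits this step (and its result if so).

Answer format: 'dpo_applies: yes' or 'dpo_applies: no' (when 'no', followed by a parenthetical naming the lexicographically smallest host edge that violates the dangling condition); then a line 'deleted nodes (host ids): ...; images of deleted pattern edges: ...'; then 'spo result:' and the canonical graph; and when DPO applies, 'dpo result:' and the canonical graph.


dpo_applies: yes
deleted nodes (host ids): 16; images of deleted pattern edges: (16,3,hold)
spo result:
nodes: 0:s, 1:s, 3:s, 6:q1, 7:q2, 8:dot, 9:dot, 12:dot, 18:dot, 19:dot, 20:dot
edges: (0,7,i); (1,7,i); (3,6,i); (6,0,o); (6,1,o); (8,1,hold); (9,0,hold); (12,0,hold); (18,1,hold); (19,0,hold); (20,1,hold)
dpo result:
nodes: 0:s, 1:s, 3:s, 6:q1, 7:q2, 8:dot, 9:dot, 12:dot, 18:dot, 19:dot, 20:dot
edges: (0,7,i); (1,7,i); (3,6,i); (6,0,o); (6,1,o); (8,1,hold); (9,0,hold); (12,0,hold); (18,1,hold); (19,0,hold); (20,1,hold)


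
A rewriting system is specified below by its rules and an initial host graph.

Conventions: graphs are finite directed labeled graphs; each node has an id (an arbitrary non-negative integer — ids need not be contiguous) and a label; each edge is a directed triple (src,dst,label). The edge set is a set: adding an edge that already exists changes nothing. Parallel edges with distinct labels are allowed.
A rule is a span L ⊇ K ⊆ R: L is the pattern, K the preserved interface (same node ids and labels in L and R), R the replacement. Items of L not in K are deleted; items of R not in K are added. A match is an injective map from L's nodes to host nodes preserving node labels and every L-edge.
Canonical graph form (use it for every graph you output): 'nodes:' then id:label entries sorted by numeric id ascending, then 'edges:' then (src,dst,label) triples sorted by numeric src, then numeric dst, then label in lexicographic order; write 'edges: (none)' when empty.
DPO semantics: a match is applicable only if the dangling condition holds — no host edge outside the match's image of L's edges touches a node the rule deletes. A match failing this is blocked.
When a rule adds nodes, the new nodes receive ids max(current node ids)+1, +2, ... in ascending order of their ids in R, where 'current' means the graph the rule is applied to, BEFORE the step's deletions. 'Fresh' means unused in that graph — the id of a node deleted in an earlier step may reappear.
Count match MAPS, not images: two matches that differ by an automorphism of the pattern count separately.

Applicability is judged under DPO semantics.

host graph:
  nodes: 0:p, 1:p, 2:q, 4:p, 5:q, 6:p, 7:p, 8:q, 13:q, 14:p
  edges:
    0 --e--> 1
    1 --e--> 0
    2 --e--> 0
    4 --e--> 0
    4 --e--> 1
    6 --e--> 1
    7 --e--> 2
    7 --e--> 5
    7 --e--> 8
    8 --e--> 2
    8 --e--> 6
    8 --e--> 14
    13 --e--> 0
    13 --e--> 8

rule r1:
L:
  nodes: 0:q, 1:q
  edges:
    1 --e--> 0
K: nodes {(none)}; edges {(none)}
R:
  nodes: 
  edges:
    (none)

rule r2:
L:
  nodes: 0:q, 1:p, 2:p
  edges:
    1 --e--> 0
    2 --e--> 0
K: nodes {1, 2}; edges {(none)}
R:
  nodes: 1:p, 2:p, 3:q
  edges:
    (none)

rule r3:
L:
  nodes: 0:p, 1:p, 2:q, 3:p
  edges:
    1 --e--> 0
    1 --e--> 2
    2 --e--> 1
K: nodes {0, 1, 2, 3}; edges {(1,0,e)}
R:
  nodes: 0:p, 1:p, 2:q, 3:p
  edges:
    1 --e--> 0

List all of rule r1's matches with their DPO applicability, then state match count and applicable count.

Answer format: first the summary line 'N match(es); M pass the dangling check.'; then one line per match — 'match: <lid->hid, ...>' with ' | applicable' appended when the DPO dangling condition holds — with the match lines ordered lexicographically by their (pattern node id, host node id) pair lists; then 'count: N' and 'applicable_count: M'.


2 match(es); 0 pass the dangling check.
match: 0->2, 1->8
match: 0->8, 1->13
count: 2
applicable_count: 0


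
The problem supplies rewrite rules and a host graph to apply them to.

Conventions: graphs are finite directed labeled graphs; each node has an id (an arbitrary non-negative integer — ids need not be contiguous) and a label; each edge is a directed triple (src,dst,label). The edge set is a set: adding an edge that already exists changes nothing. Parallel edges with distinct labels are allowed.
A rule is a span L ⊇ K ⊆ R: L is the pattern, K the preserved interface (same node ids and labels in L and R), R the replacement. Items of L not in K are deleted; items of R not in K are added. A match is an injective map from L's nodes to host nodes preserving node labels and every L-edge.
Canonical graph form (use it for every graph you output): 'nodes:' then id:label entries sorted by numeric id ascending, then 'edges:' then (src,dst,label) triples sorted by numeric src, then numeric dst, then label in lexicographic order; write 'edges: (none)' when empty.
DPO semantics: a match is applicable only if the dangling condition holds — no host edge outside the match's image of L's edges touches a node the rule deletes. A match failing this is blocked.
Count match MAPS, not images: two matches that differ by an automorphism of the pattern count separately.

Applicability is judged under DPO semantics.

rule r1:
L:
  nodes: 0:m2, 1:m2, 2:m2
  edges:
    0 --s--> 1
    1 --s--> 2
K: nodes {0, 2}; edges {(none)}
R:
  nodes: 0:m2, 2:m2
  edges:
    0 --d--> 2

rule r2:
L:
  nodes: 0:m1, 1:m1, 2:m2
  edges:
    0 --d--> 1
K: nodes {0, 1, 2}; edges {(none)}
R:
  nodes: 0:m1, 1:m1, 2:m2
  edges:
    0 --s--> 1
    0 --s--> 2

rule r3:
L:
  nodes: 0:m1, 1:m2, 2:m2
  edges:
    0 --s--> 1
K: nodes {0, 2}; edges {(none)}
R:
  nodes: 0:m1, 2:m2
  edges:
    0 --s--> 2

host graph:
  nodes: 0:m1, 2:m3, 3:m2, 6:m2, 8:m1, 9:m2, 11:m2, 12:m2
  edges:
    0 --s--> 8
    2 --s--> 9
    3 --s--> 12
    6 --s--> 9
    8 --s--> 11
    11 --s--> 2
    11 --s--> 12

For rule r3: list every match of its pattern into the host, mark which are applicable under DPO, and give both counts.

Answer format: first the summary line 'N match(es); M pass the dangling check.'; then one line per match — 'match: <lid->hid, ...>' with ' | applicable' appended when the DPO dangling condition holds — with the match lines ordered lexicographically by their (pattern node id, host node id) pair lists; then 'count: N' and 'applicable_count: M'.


4 match(es); 0 pass the dangling check.
match: 0->8, 1->11, 2->3
match: 0->8, 1->11, 2->6
match: 0->8, 1->11, 2->9
match: 0->8, 1->11, 2->12
count: 4
applicable_count: 0


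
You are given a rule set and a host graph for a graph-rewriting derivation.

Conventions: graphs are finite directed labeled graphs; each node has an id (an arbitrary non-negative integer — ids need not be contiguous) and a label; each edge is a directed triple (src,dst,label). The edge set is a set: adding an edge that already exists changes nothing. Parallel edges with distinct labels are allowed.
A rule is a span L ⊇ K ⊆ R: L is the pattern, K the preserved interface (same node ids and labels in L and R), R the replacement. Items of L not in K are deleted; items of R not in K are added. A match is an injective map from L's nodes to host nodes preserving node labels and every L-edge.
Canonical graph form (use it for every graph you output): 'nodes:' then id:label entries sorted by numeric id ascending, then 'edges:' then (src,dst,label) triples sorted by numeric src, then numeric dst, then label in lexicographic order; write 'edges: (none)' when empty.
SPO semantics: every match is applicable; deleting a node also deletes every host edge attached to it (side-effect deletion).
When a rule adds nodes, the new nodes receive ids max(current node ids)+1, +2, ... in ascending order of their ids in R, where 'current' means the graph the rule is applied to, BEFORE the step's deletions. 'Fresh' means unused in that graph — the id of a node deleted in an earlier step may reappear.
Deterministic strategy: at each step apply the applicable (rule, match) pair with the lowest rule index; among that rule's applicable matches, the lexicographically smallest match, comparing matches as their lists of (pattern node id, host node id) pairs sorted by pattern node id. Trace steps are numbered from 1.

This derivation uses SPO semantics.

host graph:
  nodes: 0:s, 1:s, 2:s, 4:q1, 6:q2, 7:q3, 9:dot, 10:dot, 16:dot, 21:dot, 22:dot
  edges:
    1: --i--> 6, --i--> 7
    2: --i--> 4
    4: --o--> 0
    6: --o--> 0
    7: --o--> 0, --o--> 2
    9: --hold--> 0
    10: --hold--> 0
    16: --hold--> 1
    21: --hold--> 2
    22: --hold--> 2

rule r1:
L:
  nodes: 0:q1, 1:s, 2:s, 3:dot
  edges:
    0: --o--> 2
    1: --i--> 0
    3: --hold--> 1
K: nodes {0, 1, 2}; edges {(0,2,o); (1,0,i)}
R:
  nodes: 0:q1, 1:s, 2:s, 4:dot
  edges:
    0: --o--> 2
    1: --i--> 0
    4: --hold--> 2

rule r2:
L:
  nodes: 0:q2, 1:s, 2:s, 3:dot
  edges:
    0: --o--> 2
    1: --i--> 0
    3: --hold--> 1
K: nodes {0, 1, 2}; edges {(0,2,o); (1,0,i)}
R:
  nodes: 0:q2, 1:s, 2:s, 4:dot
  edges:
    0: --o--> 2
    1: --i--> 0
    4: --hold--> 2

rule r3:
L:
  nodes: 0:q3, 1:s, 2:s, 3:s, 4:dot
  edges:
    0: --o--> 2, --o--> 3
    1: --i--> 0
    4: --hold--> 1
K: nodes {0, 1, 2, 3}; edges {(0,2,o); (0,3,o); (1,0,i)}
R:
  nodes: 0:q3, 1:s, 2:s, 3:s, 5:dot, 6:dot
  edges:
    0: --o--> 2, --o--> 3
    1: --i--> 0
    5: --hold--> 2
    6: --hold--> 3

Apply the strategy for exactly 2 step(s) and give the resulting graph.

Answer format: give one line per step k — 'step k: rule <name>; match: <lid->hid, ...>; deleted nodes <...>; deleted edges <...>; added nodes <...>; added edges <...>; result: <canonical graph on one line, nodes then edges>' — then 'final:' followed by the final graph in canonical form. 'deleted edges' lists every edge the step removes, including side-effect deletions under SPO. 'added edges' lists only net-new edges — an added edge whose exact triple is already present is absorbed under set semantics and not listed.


step 1: rule r1; match: 0->4, 1->2, 2->0, 3->21; deleted nodes 21; deleted edges (21,2,hold); added nodes 23; added edges (23,0,hold); result: nodes: 0:s, 1:s, 2:s, 4:q1, 6:q2, 7:q3, 9:dot, 10:dot, 16:dot, 22:dot, 23:dot edges: (1,6,i); (1,7,i); (2,4,i); (4,0,o); (6,0,o); (7,0,o); (7,2,o); (9,0,hold); (10,0,hold); (16,1,hold); (22,2,hold); (23,0,hold)
step 2: rule r1; match: 0->4, 1->2, 2->0, 3->22; deleted nodes 22; deleted edges (22,2,hold); added nodes 24; added edges (24,0,hold); result: nodes: 0:s, 1:s, 2:s, 4:q1, 6:q2, 7:q3, 9:dot, 10:dot, 16:dot, 23:dot, 24:dot edges: (1,6,i); (1,7,i); (2,4,i); (4,0,o); (6,0,o); (7,0,o); (7,2,o); (9,0,hold); (10,0,hold); (16,1,hold); (23,0,hold); (24,0,hold)
final:
nodes: 0:s, 1:s, 2:s, 4:q1, 6:q2, 7:q3, 9:dot, 10:dot, 16:dot, 23:dot, 24:dot
edges: (1,6,i); (1,7,i); (2,4,i); (4,0,o); (6,0,o); (7,0,o); (7,2,o); (9,0,hold); (10,0,hold); (16,1,hold); (23,0,hold); (24,0,hold)


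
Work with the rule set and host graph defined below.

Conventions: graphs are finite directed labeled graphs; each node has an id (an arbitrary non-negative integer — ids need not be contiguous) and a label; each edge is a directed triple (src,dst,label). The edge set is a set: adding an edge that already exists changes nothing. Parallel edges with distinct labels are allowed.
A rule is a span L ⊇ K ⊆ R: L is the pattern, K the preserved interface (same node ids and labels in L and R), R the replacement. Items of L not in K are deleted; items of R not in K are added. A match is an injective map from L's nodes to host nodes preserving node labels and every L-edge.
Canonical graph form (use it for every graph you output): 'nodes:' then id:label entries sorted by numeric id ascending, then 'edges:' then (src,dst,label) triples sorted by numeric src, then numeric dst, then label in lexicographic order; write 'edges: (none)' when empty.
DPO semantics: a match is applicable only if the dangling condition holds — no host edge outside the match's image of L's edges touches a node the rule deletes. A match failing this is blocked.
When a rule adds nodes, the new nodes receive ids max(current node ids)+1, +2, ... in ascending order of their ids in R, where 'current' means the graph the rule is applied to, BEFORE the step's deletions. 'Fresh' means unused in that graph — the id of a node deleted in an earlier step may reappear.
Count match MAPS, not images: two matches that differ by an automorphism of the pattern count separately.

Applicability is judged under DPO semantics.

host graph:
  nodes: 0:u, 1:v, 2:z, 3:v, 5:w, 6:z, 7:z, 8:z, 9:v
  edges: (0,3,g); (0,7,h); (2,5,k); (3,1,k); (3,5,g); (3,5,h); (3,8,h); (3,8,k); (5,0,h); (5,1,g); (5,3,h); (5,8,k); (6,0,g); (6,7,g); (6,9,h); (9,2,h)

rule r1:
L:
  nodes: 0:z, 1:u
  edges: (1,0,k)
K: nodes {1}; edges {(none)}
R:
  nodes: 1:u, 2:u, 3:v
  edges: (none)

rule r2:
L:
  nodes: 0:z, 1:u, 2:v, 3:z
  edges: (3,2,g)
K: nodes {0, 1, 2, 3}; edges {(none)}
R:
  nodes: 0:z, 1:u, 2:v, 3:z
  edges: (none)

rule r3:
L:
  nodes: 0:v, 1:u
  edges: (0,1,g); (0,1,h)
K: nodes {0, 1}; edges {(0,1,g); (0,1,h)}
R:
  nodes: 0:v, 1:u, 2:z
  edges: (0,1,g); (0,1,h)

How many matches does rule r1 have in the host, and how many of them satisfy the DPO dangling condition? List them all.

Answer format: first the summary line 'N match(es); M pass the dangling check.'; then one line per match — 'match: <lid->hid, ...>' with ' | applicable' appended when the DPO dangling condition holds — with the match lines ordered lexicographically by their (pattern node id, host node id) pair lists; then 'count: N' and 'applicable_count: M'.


0 match(es); 0 pass the dangling check.
count: 0
applicable_count: 0
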